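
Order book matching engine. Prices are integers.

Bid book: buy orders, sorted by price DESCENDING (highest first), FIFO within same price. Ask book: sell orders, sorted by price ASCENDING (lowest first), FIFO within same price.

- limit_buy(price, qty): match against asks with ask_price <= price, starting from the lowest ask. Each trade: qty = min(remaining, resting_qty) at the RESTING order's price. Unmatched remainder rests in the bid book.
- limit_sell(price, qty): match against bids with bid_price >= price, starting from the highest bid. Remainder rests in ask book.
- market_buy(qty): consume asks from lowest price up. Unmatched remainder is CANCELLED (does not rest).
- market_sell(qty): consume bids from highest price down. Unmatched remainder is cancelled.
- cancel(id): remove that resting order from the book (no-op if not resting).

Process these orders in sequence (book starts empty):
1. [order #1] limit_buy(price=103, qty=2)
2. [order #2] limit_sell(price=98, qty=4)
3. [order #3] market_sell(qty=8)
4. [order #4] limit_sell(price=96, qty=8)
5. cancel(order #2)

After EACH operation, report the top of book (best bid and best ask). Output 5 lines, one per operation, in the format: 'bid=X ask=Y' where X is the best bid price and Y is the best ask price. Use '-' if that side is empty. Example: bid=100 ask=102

After op 1 [order #1] limit_buy(price=103, qty=2): fills=none; bids=[#1:2@103] asks=[-]
After op 2 [order #2] limit_sell(price=98, qty=4): fills=#1x#2:2@103; bids=[-] asks=[#2:2@98]
After op 3 [order #3] market_sell(qty=8): fills=none; bids=[-] asks=[#2:2@98]
After op 4 [order #4] limit_sell(price=96, qty=8): fills=none; bids=[-] asks=[#4:8@96 #2:2@98]
After op 5 cancel(order #2): fills=none; bids=[-] asks=[#4:8@96]

Answer: bid=103 ask=-
bid=- ask=98
bid=- ask=98
bid=- ask=96
bid=- ask=96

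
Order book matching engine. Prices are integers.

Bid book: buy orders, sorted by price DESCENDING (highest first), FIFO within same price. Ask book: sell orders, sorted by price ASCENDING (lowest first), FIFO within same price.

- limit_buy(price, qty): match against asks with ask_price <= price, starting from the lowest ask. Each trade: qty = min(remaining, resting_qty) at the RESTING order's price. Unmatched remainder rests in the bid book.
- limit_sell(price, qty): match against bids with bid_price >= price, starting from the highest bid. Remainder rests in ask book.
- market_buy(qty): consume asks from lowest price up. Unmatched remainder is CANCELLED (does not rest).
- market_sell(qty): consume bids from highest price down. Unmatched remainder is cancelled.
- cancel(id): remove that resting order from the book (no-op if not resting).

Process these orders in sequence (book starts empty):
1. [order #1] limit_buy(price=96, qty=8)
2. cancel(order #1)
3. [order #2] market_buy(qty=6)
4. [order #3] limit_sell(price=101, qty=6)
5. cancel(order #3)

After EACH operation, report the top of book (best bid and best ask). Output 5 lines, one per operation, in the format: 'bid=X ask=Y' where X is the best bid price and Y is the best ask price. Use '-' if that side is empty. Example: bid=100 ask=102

After op 1 [order #1] limit_buy(price=96, qty=8): fills=none; bids=[#1:8@96] asks=[-]
After op 2 cancel(order #1): fills=none; bids=[-] asks=[-]
After op 3 [order #2] market_buy(qty=6): fills=none; bids=[-] asks=[-]
After op 4 [order #3] limit_sell(price=101, qty=6): fills=none; bids=[-] asks=[#3:6@101]
After op 5 cancel(order #3): fills=none; bids=[-] asks=[-]

Answer: bid=96 ask=-
bid=- ask=-
bid=- ask=-
bid=- ask=101
bid=- ask=-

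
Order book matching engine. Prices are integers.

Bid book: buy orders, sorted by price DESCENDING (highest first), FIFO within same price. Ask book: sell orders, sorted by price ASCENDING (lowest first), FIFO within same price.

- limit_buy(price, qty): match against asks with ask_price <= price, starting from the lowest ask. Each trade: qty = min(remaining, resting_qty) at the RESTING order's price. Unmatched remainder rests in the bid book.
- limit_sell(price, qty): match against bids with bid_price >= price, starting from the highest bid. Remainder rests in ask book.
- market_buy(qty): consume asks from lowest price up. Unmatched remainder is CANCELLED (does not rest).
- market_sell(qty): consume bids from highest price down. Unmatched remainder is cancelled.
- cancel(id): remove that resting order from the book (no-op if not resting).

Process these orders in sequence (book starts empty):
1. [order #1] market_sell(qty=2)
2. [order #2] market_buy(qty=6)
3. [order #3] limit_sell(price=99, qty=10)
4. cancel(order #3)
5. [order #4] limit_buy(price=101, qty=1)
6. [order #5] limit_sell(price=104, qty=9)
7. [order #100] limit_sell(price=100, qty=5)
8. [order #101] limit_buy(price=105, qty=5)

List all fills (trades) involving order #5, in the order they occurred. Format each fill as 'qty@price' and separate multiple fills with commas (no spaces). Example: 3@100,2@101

Answer: 1@104

Derivation:
After op 1 [order #1] market_sell(qty=2): fills=none; bids=[-] asks=[-]
After op 2 [order #2] market_buy(qty=6): fills=none; bids=[-] asks=[-]
After op 3 [order #3] limit_sell(price=99, qty=10): fills=none; bids=[-] asks=[#3:10@99]
After op 4 cancel(order #3): fills=none; bids=[-] asks=[-]
After op 5 [order #4] limit_buy(price=101, qty=1): fills=none; bids=[#4:1@101] asks=[-]
After op 6 [order #5] limit_sell(price=104, qty=9): fills=none; bids=[#4:1@101] asks=[#5:9@104]
After op 7 [order #100] limit_sell(price=100, qty=5): fills=#4x#100:1@101; bids=[-] asks=[#100:4@100 #5:9@104]
After op 8 [order #101] limit_buy(price=105, qty=5): fills=#101x#100:4@100 #101x#5:1@104; bids=[-] asks=[#5:8@104]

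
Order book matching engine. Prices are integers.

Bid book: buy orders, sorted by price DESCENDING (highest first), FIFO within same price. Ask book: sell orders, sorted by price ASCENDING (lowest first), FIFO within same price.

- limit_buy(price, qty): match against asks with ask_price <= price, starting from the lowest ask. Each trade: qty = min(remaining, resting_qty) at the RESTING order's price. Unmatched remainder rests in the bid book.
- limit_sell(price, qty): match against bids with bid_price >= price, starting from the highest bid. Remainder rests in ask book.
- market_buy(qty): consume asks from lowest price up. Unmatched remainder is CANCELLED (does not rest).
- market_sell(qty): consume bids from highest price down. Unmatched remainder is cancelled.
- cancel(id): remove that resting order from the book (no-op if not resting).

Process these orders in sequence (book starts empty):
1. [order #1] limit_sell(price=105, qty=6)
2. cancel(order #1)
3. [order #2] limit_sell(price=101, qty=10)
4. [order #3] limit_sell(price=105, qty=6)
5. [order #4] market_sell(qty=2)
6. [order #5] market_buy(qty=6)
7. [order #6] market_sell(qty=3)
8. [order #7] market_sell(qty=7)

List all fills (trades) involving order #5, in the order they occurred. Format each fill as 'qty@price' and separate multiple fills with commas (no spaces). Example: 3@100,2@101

After op 1 [order #1] limit_sell(price=105, qty=6): fills=none; bids=[-] asks=[#1:6@105]
After op 2 cancel(order #1): fills=none; bids=[-] asks=[-]
After op 3 [order #2] limit_sell(price=101, qty=10): fills=none; bids=[-] asks=[#2:10@101]
After op 4 [order #3] limit_sell(price=105, qty=6): fills=none; bids=[-] asks=[#2:10@101 #3:6@105]
After op 5 [order #4] market_sell(qty=2): fills=none; bids=[-] asks=[#2:10@101 #3:6@105]
After op 6 [order #5] market_buy(qty=6): fills=#5x#2:6@101; bids=[-] asks=[#2:4@101 #3:6@105]
After op 7 [order #6] market_sell(qty=3): fills=none; bids=[-] asks=[#2:4@101 #3:6@105]
After op 8 [order #7] market_sell(qty=7): fills=none; bids=[-] asks=[#2:4@101 #3:6@105]

Answer: 6@101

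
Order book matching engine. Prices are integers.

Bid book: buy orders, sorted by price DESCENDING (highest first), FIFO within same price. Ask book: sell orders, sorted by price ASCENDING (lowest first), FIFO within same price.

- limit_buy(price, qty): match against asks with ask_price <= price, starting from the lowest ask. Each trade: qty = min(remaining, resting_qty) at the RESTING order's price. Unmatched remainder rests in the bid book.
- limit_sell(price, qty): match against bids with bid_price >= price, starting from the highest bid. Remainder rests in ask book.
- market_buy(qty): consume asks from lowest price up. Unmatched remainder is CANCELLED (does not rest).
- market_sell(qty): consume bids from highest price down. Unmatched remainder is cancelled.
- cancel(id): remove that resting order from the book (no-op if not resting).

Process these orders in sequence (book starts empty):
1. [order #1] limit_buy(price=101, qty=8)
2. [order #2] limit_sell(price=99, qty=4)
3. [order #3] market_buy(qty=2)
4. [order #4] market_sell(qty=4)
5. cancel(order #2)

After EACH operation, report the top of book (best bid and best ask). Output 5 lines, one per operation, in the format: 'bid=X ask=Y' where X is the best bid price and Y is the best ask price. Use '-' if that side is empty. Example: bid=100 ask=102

After op 1 [order #1] limit_buy(price=101, qty=8): fills=none; bids=[#1:8@101] asks=[-]
After op 2 [order #2] limit_sell(price=99, qty=4): fills=#1x#2:4@101; bids=[#1:4@101] asks=[-]
After op 3 [order #3] market_buy(qty=2): fills=none; bids=[#1:4@101] asks=[-]
After op 4 [order #4] market_sell(qty=4): fills=#1x#4:4@101; bids=[-] asks=[-]
After op 5 cancel(order #2): fills=none; bids=[-] asks=[-]

Answer: bid=101 ask=-
bid=101 ask=-
bid=101 ask=-
bid=- ask=-
bid=- ask=-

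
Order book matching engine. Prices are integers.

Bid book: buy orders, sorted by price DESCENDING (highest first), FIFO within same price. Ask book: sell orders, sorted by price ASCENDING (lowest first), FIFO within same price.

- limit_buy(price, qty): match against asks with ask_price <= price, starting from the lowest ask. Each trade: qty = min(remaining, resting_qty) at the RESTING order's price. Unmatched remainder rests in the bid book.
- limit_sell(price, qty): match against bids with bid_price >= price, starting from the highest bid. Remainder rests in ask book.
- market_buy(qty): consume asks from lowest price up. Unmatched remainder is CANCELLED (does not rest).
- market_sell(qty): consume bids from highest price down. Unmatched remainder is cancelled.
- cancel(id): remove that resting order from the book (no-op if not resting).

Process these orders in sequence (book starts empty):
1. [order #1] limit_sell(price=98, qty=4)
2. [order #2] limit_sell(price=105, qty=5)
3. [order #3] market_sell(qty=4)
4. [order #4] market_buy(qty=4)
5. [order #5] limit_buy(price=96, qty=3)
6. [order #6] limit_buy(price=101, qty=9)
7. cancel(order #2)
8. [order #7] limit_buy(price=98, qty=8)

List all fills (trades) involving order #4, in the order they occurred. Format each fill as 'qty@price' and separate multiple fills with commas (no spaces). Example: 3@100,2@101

After op 1 [order #1] limit_sell(price=98, qty=4): fills=none; bids=[-] asks=[#1:4@98]
After op 2 [order #2] limit_sell(price=105, qty=5): fills=none; bids=[-] asks=[#1:4@98 #2:5@105]
After op 3 [order #3] market_sell(qty=4): fills=none; bids=[-] asks=[#1:4@98 #2:5@105]
After op 4 [order #4] market_buy(qty=4): fills=#4x#1:4@98; bids=[-] asks=[#2:5@105]
After op 5 [order #5] limit_buy(price=96, qty=3): fills=none; bids=[#5:3@96] asks=[#2:5@105]
After op 6 [order #6] limit_buy(price=101, qty=9): fills=none; bids=[#6:9@101 #5:3@96] asks=[#2:5@105]
After op 7 cancel(order #2): fills=none; bids=[#6:9@101 #5:3@96] asks=[-]
After op 8 [order #7] limit_buy(price=98, qty=8): fills=none; bids=[#6:9@101 #7:8@98 #5:3@96] asks=[-]

Answer: 4@98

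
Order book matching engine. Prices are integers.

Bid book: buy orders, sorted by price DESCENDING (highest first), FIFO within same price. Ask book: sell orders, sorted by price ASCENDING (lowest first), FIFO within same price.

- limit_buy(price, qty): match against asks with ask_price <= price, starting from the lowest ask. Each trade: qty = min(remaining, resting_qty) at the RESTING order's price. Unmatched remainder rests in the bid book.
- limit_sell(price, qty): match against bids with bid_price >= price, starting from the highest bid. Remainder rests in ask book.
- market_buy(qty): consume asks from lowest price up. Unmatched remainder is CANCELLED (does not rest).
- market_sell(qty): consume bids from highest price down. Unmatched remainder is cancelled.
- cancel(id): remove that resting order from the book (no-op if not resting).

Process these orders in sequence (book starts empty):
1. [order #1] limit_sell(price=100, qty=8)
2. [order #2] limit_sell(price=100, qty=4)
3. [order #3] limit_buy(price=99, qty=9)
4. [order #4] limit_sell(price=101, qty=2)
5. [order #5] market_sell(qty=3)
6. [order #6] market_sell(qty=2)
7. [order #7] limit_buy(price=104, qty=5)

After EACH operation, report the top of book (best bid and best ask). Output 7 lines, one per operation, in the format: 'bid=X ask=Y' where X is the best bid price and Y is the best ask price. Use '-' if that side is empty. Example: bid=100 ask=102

After op 1 [order #1] limit_sell(price=100, qty=8): fills=none; bids=[-] asks=[#1:8@100]
After op 2 [order #2] limit_sell(price=100, qty=4): fills=none; bids=[-] asks=[#1:8@100 #2:4@100]
After op 3 [order #3] limit_buy(price=99, qty=9): fills=none; bids=[#3:9@99] asks=[#1:8@100 #2:4@100]
After op 4 [order #4] limit_sell(price=101, qty=2): fills=none; bids=[#3:9@99] asks=[#1:8@100 #2:4@100 #4:2@101]
After op 5 [order #5] market_sell(qty=3): fills=#3x#5:3@99; bids=[#3:6@99] asks=[#1:8@100 #2:4@100 #4:2@101]
After op 6 [order #6] market_sell(qty=2): fills=#3x#6:2@99; bids=[#3:4@99] asks=[#1:8@100 #2:4@100 #4:2@101]
After op 7 [order #7] limit_buy(price=104, qty=5): fills=#7x#1:5@100; bids=[#3:4@99] asks=[#1:3@100 #2:4@100 #4:2@101]

Answer: bid=- ask=100
bid=- ask=100
bid=99 ask=100
bid=99 ask=100
bid=99 ask=100
bid=99 ask=100
bid=99 ask=100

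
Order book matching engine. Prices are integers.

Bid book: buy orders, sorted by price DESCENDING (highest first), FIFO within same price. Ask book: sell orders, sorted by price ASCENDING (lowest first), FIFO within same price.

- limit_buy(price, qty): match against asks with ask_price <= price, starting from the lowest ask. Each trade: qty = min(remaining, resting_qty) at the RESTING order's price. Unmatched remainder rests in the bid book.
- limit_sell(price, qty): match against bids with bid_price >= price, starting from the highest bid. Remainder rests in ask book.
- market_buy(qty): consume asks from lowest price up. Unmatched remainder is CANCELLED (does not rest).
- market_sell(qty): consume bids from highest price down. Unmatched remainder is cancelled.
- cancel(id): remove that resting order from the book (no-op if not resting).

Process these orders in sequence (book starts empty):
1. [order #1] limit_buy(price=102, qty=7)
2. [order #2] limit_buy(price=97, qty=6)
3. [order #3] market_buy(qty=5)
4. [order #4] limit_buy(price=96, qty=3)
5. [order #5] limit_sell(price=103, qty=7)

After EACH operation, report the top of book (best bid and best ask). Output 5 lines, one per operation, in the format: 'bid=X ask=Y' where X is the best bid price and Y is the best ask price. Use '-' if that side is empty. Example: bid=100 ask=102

Answer: bid=102 ask=-
bid=102 ask=-
bid=102 ask=-
bid=102 ask=-
bid=102 ask=103

Derivation:
After op 1 [order #1] limit_buy(price=102, qty=7): fills=none; bids=[#1:7@102] asks=[-]
After op 2 [order #2] limit_buy(price=97, qty=6): fills=none; bids=[#1:7@102 #2:6@97] asks=[-]
After op 3 [order #3] market_buy(qty=5): fills=none; bids=[#1:7@102 #2:6@97] asks=[-]
After op 4 [order #4] limit_buy(price=96, qty=3): fills=none; bids=[#1:7@102 #2:6@97 #4:3@96] asks=[-]
After op 5 [order #5] limit_sell(price=103, qty=7): fills=none; bids=[#1:7@102 #2:6@97 #4:3@96] asks=[#5:7@103]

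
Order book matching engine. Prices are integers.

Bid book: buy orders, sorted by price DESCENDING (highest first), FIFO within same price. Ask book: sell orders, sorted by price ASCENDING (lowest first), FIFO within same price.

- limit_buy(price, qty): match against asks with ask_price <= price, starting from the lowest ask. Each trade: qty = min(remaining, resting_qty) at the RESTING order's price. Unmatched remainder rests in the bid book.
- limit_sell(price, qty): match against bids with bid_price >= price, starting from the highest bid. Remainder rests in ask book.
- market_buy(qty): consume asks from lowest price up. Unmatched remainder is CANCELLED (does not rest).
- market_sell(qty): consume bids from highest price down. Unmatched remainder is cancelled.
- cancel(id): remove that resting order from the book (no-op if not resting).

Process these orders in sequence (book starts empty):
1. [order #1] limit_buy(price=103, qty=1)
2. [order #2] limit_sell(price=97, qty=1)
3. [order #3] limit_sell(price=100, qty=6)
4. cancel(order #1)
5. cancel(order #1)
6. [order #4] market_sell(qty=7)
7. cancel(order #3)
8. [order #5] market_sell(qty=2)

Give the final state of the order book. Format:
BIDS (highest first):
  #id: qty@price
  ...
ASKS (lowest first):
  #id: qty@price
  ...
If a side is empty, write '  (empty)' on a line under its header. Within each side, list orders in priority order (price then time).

Answer: BIDS (highest first):
  (empty)
ASKS (lowest first):
  (empty)

Derivation:
After op 1 [order #1] limit_buy(price=103, qty=1): fills=none; bids=[#1:1@103] asks=[-]
After op 2 [order #2] limit_sell(price=97, qty=1): fills=#1x#2:1@103; bids=[-] asks=[-]
After op 3 [order #3] limit_sell(price=100, qty=6): fills=none; bids=[-] asks=[#3:6@100]
After op 4 cancel(order #1): fills=none; bids=[-] asks=[#3:6@100]
After op 5 cancel(order #1): fills=none; bids=[-] asks=[#3:6@100]
After op 6 [order #4] market_sell(qty=7): fills=none; bids=[-] asks=[#3:6@100]
After op 7 cancel(order #3): fills=none; bids=[-] asks=[-]
After op 8 [order #5] market_sell(qty=2): fills=none; bids=[-] asks=[-]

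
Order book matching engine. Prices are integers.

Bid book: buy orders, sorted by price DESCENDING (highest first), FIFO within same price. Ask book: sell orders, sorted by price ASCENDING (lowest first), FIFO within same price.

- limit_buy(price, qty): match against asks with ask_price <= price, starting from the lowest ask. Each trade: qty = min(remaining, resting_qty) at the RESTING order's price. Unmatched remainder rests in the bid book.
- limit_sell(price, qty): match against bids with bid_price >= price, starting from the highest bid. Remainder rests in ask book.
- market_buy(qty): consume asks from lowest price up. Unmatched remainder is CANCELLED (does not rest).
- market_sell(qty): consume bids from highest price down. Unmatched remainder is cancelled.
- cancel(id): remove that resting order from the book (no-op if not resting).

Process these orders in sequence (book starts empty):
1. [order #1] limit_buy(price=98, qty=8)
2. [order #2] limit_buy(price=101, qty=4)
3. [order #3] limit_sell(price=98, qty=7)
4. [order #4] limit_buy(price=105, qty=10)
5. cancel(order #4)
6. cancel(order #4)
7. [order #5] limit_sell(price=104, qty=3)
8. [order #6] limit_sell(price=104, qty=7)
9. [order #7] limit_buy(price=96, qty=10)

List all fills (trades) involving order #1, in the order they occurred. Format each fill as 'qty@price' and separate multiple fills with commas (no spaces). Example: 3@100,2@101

Answer: 3@98

Derivation:
After op 1 [order #1] limit_buy(price=98, qty=8): fills=none; bids=[#1:8@98] asks=[-]
After op 2 [order #2] limit_buy(price=101, qty=4): fills=none; bids=[#2:4@101 #1:8@98] asks=[-]
After op 3 [order #3] limit_sell(price=98, qty=7): fills=#2x#3:4@101 #1x#3:3@98; bids=[#1:5@98] asks=[-]
After op 4 [order #4] limit_buy(price=105, qty=10): fills=none; bids=[#4:10@105 #1:5@98] asks=[-]
After op 5 cancel(order #4): fills=none; bids=[#1:5@98] asks=[-]
After op 6 cancel(order #4): fills=none; bids=[#1:5@98] asks=[-]
After op 7 [order #5] limit_sell(price=104, qty=3): fills=none; bids=[#1:5@98] asks=[#5:3@104]
After op 8 [order #6] limit_sell(price=104, qty=7): fills=none; bids=[#1:5@98] asks=[#5:3@104 #6:7@104]
After op 9 [order #7] limit_buy(price=96, qty=10): fills=none; bids=[#1:5@98 #7:10@96] asks=[#5:3@104 #6:7@104]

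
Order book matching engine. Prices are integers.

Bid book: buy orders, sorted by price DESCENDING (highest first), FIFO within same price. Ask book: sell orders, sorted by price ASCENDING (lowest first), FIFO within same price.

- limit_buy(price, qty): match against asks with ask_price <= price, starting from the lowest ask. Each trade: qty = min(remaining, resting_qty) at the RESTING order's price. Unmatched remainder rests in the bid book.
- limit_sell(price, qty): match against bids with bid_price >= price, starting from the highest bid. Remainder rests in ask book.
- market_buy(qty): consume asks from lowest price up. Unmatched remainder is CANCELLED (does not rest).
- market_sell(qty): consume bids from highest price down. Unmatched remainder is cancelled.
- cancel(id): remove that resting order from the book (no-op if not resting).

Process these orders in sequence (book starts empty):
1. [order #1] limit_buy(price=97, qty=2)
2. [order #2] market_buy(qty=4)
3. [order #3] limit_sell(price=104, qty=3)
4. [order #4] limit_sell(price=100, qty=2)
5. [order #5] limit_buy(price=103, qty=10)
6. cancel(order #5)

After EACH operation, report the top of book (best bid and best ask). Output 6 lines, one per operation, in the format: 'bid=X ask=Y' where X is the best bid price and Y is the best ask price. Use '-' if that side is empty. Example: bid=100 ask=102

After op 1 [order #1] limit_buy(price=97, qty=2): fills=none; bids=[#1:2@97] asks=[-]
After op 2 [order #2] market_buy(qty=4): fills=none; bids=[#1:2@97] asks=[-]
After op 3 [order #3] limit_sell(price=104, qty=3): fills=none; bids=[#1:2@97] asks=[#3:3@104]
After op 4 [order #4] limit_sell(price=100, qty=2): fills=none; bids=[#1:2@97] asks=[#4:2@100 #3:3@104]
After op 5 [order #5] limit_buy(price=103, qty=10): fills=#5x#4:2@100; bids=[#5:8@103 #1:2@97] asks=[#3:3@104]
After op 6 cancel(order #5): fills=none; bids=[#1:2@97] asks=[#3:3@104]

Answer: bid=97 ask=-
bid=97 ask=-
bid=97 ask=104
bid=97 ask=100
bid=103 ask=104
bid=97 ask=104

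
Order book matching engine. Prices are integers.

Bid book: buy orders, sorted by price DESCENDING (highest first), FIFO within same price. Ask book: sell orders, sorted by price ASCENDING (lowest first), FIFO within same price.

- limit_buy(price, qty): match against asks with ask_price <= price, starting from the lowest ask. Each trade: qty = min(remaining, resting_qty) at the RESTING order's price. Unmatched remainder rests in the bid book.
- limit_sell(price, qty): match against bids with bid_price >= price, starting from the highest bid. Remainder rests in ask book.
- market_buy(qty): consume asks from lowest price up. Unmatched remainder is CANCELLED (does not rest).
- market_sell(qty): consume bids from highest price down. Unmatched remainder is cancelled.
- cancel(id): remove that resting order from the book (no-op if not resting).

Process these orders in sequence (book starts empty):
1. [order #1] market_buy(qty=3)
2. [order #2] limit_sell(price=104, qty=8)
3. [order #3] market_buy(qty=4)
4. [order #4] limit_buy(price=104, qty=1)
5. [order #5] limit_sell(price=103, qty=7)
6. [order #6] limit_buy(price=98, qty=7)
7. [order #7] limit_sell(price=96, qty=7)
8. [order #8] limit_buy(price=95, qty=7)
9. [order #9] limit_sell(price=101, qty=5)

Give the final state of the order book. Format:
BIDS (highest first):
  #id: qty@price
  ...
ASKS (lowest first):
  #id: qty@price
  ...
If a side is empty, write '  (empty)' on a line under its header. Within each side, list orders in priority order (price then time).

After op 1 [order #1] market_buy(qty=3): fills=none; bids=[-] asks=[-]
After op 2 [order #2] limit_sell(price=104, qty=8): fills=none; bids=[-] asks=[#2:8@104]
After op 3 [order #3] market_buy(qty=4): fills=#3x#2:4@104; bids=[-] asks=[#2:4@104]
After op 4 [order #4] limit_buy(price=104, qty=1): fills=#4x#2:1@104; bids=[-] asks=[#2:3@104]
After op 5 [order #5] limit_sell(price=103, qty=7): fills=none; bids=[-] asks=[#5:7@103 #2:3@104]
After op 6 [order #6] limit_buy(price=98, qty=7): fills=none; bids=[#6:7@98] asks=[#5:7@103 #2:3@104]
After op 7 [order #7] limit_sell(price=96, qty=7): fills=#6x#7:7@98; bids=[-] asks=[#5:7@103 #2:3@104]
After op 8 [order #8] limit_buy(price=95, qty=7): fills=none; bids=[#8:7@95] asks=[#5:7@103 #2:3@104]
After op 9 [order #9] limit_sell(price=101, qty=5): fills=none; bids=[#8:7@95] asks=[#9:5@101 #5:7@103 #2:3@104]

Answer: BIDS (highest first):
  #8: 7@95
ASKS (lowest first):
  #9: 5@101
  #5: 7@103
  #2: 3@104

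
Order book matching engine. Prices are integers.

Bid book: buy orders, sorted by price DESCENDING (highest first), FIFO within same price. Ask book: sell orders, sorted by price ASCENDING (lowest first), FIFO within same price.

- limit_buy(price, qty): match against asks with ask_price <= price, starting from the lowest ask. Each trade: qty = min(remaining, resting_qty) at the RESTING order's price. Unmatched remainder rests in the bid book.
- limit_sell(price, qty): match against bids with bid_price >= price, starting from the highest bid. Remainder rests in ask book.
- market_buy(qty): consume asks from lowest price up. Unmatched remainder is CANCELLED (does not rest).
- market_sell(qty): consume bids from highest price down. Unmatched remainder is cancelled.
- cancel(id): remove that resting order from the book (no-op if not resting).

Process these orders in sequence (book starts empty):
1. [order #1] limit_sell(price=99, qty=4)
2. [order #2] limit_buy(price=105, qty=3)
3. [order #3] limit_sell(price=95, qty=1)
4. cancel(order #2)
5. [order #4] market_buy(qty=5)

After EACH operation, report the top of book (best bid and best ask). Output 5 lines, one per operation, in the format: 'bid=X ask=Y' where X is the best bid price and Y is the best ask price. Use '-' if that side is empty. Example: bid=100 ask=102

Answer: bid=- ask=99
bid=- ask=99
bid=- ask=95
bid=- ask=95
bid=- ask=-

Derivation:
After op 1 [order #1] limit_sell(price=99, qty=4): fills=none; bids=[-] asks=[#1:4@99]
After op 2 [order #2] limit_buy(price=105, qty=3): fills=#2x#1:3@99; bids=[-] asks=[#1:1@99]
After op 3 [order #3] limit_sell(price=95, qty=1): fills=none; bids=[-] asks=[#3:1@95 #1:1@99]
After op 4 cancel(order #2): fills=none; bids=[-] asks=[#3:1@95 #1:1@99]
After op 5 [order #4] market_buy(qty=5): fills=#4x#3:1@95 #4x#1:1@99; bids=[-] asks=[-]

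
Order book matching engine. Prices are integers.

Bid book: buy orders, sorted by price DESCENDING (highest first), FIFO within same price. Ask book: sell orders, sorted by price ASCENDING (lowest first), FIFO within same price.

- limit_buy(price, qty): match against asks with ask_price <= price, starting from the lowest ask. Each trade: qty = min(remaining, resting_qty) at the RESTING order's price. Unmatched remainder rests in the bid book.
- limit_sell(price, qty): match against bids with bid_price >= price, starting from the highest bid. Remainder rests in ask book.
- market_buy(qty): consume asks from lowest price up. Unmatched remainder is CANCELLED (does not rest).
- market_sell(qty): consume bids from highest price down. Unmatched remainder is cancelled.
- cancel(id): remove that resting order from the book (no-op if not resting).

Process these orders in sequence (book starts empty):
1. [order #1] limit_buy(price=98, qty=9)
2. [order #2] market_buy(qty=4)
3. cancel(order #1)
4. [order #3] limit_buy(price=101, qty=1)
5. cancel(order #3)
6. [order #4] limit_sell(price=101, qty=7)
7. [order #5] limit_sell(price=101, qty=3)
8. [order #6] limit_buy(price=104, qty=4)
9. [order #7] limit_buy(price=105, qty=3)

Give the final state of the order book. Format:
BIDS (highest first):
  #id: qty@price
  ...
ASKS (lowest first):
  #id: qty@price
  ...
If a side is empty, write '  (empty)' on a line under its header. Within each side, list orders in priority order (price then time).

Answer: BIDS (highest first):
  (empty)
ASKS (lowest first):
  #5: 3@101

Derivation:
After op 1 [order #1] limit_buy(price=98, qty=9): fills=none; bids=[#1:9@98] asks=[-]
After op 2 [order #2] market_buy(qty=4): fills=none; bids=[#1:9@98] asks=[-]
After op 3 cancel(order #1): fills=none; bids=[-] asks=[-]
After op 4 [order #3] limit_buy(price=101, qty=1): fills=none; bids=[#3:1@101] asks=[-]
After op 5 cancel(order #3): fills=none; bids=[-] asks=[-]
After op 6 [order #4] limit_sell(price=101, qty=7): fills=none; bids=[-] asks=[#4:7@101]
After op 7 [order #5] limit_sell(price=101, qty=3): fills=none; bids=[-] asks=[#4:7@101 #5:3@101]
After op 8 [order #6] limit_buy(price=104, qty=4): fills=#6x#4:4@101; bids=[-] asks=[#4:3@101 #5:3@101]
After op 9 [order #7] limit_buy(price=105, qty=3): fills=#7x#4:3@101; bids=[-] asks=[#5:3@101]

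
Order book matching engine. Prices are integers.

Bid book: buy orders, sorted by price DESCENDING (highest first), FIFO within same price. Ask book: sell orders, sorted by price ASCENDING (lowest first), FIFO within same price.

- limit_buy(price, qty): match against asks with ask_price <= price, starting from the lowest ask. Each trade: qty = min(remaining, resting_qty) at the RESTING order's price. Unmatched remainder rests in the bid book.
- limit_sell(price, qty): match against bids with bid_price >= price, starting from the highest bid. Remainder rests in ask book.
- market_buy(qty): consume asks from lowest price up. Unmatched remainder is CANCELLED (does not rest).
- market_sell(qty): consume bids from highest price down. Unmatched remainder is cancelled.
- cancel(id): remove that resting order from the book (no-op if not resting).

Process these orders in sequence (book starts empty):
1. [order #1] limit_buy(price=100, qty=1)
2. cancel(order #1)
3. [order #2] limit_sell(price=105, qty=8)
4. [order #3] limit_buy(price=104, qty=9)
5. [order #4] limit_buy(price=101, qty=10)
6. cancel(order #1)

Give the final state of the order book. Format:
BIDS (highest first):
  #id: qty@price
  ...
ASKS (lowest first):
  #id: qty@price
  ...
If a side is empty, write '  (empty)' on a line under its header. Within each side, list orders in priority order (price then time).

Answer: BIDS (highest first):
  #3: 9@104
  #4: 10@101
ASKS (lowest first):
  #2: 8@105

Derivation:
After op 1 [order #1] limit_buy(price=100, qty=1): fills=none; bids=[#1:1@100] asks=[-]
After op 2 cancel(order #1): fills=none; bids=[-] asks=[-]
After op 3 [order #2] limit_sell(price=105, qty=8): fills=none; bids=[-] asks=[#2:8@105]
After op 4 [order #3] limit_buy(price=104, qty=9): fills=none; bids=[#3:9@104] asks=[#2:8@105]
After op 5 [order #4] limit_buy(price=101, qty=10): fills=none; bids=[#3:9@104 #4:10@101] asks=[#2:8@105]
After op 6 cancel(order #1): fills=none; bids=[#3:9@104 #4:10@101] asks=[#2:8@105]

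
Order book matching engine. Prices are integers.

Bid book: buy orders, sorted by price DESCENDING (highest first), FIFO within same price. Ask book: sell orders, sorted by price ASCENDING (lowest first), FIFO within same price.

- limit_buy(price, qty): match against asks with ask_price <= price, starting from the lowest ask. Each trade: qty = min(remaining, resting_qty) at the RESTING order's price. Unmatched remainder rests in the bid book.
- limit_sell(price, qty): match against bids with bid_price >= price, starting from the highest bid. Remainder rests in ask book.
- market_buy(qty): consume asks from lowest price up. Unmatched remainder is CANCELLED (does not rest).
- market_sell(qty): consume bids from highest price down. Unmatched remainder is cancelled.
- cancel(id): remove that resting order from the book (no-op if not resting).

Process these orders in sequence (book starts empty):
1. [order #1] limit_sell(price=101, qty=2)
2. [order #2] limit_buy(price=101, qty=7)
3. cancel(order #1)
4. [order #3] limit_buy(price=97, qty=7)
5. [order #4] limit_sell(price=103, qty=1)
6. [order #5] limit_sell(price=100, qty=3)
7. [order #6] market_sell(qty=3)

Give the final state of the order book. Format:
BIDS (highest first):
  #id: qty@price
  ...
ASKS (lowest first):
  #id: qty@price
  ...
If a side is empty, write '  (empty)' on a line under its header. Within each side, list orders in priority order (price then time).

Answer: BIDS (highest first):
  #3: 6@97
ASKS (lowest first):
  #4: 1@103

Derivation:
After op 1 [order #1] limit_sell(price=101, qty=2): fills=none; bids=[-] asks=[#1:2@101]
After op 2 [order #2] limit_buy(price=101, qty=7): fills=#2x#1:2@101; bids=[#2:5@101] asks=[-]
After op 3 cancel(order #1): fills=none; bids=[#2:5@101] asks=[-]
After op 4 [order #3] limit_buy(price=97, qty=7): fills=none; bids=[#2:5@101 #3:7@97] asks=[-]
After op 5 [order #4] limit_sell(price=103, qty=1): fills=none; bids=[#2:5@101 #3:7@97] asks=[#4:1@103]
After op 6 [order #5] limit_sell(price=100, qty=3): fills=#2x#5:3@101; bids=[#2:2@101 #3:7@97] asks=[#4:1@103]
After op 7 [order #6] market_sell(qty=3): fills=#2x#6:2@101 #3x#6:1@97; bids=[#3:6@97] asks=[#4:1@103]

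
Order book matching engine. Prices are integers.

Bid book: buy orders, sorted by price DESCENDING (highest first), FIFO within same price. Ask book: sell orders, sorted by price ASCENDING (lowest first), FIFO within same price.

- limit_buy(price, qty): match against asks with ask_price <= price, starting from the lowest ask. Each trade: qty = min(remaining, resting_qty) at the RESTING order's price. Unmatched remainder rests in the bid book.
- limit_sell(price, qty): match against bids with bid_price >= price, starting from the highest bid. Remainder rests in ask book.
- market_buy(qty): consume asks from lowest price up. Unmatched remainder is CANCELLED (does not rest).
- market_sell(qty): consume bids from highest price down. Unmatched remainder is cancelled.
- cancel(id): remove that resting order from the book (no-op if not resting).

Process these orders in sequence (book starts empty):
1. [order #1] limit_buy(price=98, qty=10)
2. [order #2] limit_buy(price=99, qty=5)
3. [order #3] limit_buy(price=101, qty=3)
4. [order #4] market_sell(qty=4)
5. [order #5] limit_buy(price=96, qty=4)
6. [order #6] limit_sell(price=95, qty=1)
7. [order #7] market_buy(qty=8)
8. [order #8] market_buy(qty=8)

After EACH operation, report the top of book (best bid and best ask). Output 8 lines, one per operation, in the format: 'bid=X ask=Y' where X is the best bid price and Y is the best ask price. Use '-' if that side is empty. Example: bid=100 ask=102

After op 1 [order #1] limit_buy(price=98, qty=10): fills=none; bids=[#1:10@98] asks=[-]
After op 2 [order #2] limit_buy(price=99, qty=5): fills=none; bids=[#2:5@99 #1:10@98] asks=[-]
After op 3 [order #3] limit_buy(price=101, qty=3): fills=none; bids=[#3:3@101 #2:5@99 #1:10@98] asks=[-]
After op 4 [order #4] market_sell(qty=4): fills=#3x#4:3@101 #2x#4:1@99; bids=[#2:4@99 #1:10@98] asks=[-]
After op 5 [order #5] limit_buy(price=96, qty=4): fills=none; bids=[#2:4@99 #1:10@98 #5:4@96] asks=[-]
After op 6 [order #6] limit_sell(price=95, qty=1): fills=#2x#6:1@99; bids=[#2:3@99 #1:10@98 #5:4@96] asks=[-]
After op 7 [order #7] market_buy(qty=8): fills=none; bids=[#2:3@99 #1:10@98 #5:4@96] asks=[-]
After op 8 [order #8] market_buy(qty=8): fills=none; bids=[#2:3@99 #1:10@98 #5:4@96] asks=[-]

Answer: bid=98 ask=-
bid=99 ask=-
bid=101 ask=-
bid=99 ask=-
bid=99 ask=-
bid=99 ask=-
bid=99 ask=-
bid=99 ask=-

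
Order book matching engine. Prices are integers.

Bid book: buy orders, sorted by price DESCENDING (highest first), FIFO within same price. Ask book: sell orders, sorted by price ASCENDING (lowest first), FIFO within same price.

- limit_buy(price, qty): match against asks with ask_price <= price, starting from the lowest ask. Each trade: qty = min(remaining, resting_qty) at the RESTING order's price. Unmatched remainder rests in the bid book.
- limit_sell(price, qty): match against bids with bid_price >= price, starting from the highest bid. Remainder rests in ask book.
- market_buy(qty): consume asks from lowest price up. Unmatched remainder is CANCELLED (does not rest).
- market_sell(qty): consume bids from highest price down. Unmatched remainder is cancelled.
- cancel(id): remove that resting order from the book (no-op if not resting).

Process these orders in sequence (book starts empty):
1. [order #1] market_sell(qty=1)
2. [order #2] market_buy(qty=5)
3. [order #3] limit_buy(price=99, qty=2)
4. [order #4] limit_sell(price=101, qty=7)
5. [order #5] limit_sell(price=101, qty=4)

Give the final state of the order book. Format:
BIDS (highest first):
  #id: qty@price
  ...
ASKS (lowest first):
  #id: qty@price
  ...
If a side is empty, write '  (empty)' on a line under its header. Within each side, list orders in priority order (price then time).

Answer: BIDS (highest first):
  #3: 2@99
ASKS (lowest first):
  #4: 7@101
  #5: 4@101

Derivation:
After op 1 [order #1] market_sell(qty=1): fills=none; bids=[-] asks=[-]
After op 2 [order #2] market_buy(qty=5): fills=none; bids=[-] asks=[-]
After op 3 [order #3] limit_buy(price=99, qty=2): fills=none; bids=[#3:2@99] asks=[-]
After op 4 [order #4] limit_sell(price=101, qty=7): fills=none; bids=[#3:2@99] asks=[#4:7@101]
After op 5 [order #5] limit_sell(price=101, qty=4): fills=none; bids=[#3:2@99] asks=[#4:7@101 #5:4@101]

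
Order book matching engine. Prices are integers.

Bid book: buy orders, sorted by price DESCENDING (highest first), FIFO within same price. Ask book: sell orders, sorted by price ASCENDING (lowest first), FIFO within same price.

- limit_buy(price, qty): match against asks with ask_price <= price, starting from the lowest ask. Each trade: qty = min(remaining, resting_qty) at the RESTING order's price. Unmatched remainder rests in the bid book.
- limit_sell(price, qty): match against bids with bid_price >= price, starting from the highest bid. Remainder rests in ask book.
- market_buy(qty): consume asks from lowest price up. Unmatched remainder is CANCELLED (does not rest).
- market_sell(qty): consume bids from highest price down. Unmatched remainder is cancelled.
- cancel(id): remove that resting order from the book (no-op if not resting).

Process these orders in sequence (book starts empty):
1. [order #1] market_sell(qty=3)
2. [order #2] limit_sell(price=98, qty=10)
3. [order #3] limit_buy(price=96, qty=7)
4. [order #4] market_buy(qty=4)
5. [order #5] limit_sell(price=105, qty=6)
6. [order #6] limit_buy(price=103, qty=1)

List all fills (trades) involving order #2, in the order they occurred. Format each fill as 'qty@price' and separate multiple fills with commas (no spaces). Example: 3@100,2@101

Answer: 4@98,1@98

Derivation:
After op 1 [order #1] market_sell(qty=3): fills=none; bids=[-] asks=[-]
After op 2 [order #2] limit_sell(price=98, qty=10): fills=none; bids=[-] asks=[#2:10@98]
After op 3 [order #3] limit_buy(price=96, qty=7): fills=none; bids=[#3:7@96] asks=[#2:10@98]
After op 4 [order #4] market_buy(qty=4): fills=#4x#2:4@98; bids=[#3:7@96] asks=[#2:6@98]
After op 5 [order #5] limit_sell(price=105, qty=6): fills=none; bids=[#3:7@96] asks=[#2:6@98 #5:6@105]
After op 6 [order #6] limit_buy(price=103, qty=1): fills=#6x#2:1@98; bids=[#3:7@96] asks=[#2:5@98 #5:6@105]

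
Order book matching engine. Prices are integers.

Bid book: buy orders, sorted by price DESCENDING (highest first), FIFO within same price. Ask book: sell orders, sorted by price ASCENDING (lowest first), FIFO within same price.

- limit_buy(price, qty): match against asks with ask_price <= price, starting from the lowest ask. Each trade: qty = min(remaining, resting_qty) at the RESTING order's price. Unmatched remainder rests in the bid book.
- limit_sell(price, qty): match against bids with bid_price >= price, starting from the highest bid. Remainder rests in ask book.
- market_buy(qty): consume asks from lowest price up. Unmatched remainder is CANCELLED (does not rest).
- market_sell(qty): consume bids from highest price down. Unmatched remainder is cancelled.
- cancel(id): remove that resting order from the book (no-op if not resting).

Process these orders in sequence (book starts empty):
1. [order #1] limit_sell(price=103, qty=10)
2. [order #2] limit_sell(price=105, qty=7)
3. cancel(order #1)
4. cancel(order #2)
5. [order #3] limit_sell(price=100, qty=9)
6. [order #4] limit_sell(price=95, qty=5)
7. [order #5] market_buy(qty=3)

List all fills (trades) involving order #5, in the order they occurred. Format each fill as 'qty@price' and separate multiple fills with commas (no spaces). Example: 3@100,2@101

Answer: 3@95

Derivation:
After op 1 [order #1] limit_sell(price=103, qty=10): fills=none; bids=[-] asks=[#1:10@103]
After op 2 [order #2] limit_sell(price=105, qty=7): fills=none; bids=[-] asks=[#1:10@103 #2:7@105]
After op 3 cancel(order #1): fills=none; bids=[-] asks=[#2:7@105]
After op 4 cancel(order #2): fills=none; bids=[-] asks=[-]
After op 5 [order #3] limit_sell(price=100, qty=9): fills=none; bids=[-] asks=[#3:9@100]
After op 6 [order #4] limit_sell(price=95, qty=5): fills=none; bids=[-] asks=[#4:5@95 #3:9@100]
After op 7 [order #5] market_buy(qty=3): fills=#5x#4:3@95; bids=[-] asks=[#4:2@95 #3:9@100]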